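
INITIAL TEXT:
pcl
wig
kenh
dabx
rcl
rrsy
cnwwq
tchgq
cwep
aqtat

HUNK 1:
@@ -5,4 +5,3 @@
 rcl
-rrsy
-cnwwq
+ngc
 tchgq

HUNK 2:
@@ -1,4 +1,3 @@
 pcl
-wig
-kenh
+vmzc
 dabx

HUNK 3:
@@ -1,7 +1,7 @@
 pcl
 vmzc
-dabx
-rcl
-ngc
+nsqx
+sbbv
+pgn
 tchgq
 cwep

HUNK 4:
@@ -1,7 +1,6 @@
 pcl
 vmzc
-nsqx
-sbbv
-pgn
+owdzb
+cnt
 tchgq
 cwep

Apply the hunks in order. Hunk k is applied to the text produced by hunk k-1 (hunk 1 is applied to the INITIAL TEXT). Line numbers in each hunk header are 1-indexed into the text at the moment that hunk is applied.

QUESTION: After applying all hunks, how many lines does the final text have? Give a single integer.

Answer: 7

Derivation:
Hunk 1: at line 5 remove [rrsy,cnwwq] add [ngc] -> 9 lines: pcl wig kenh dabx rcl ngc tchgq cwep aqtat
Hunk 2: at line 1 remove [wig,kenh] add [vmzc] -> 8 lines: pcl vmzc dabx rcl ngc tchgq cwep aqtat
Hunk 3: at line 1 remove [dabx,rcl,ngc] add [nsqx,sbbv,pgn] -> 8 lines: pcl vmzc nsqx sbbv pgn tchgq cwep aqtat
Hunk 4: at line 1 remove [nsqx,sbbv,pgn] add [owdzb,cnt] -> 7 lines: pcl vmzc owdzb cnt tchgq cwep aqtat
Final line count: 7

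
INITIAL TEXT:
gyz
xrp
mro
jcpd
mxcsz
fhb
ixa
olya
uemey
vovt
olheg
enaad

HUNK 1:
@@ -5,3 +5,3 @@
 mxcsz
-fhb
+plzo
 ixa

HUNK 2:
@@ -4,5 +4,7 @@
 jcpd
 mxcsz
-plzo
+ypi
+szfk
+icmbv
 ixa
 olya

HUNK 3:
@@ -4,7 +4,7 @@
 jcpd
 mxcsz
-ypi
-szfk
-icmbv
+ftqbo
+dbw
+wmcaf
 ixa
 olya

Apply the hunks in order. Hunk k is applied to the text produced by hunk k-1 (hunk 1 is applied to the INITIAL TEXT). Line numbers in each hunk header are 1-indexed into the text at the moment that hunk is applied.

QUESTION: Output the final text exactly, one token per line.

Hunk 1: at line 5 remove [fhb] add [plzo] -> 12 lines: gyz xrp mro jcpd mxcsz plzo ixa olya uemey vovt olheg enaad
Hunk 2: at line 4 remove [plzo] add [ypi,szfk,icmbv] -> 14 lines: gyz xrp mro jcpd mxcsz ypi szfk icmbv ixa olya uemey vovt olheg enaad
Hunk 3: at line 4 remove [ypi,szfk,icmbv] add [ftqbo,dbw,wmcaf] -> 14 lines: gyz xrp mro jcpd mxcsz ftqbo dbw wmcaf ixa olya uemey vovt olheg enaad

Answer: gyz
xrp
mro
jcpd
mxcsz
ftqbo
dbw
wmcaf
ixa
olya
uemey
vovt
olheg
enaad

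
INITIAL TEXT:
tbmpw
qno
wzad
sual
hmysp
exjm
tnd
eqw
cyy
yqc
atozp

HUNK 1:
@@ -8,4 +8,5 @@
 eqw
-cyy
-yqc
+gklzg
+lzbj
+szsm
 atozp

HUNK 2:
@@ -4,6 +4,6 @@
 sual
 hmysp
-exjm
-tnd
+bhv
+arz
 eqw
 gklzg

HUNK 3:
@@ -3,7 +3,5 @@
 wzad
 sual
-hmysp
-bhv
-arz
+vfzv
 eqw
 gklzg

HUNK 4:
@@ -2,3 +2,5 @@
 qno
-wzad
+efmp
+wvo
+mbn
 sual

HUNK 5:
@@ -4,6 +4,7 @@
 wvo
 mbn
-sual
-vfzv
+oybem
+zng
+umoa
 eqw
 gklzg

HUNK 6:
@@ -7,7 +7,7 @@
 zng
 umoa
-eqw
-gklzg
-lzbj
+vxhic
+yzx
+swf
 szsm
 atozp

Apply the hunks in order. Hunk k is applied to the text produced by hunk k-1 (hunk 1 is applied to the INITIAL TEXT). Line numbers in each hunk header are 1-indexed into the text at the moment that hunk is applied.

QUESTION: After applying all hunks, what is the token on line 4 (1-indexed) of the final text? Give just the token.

Answer: wvo

Derivation:
Hunk 1: at line 8 remove [cyy,yqc] add [gklzg,lzbj,szsm] -> 12 lines: tbmpw qno wzad sual hmysp exjm tnd eqw gklzg lzbj szsm atozp
Hunk 2: at line 4 remove [exjm,tnd] add [bhv,arz] -> 12 lines: tbmpw qno wzad sual hmysp bhv arz eqw gklzg lzbj szsm atozp
Hunk 3: at line 3 remove [hmysp,bhv,arz] add [vfzv] -> 10 lines: tbmpw qno wzad sual vfzv eqw gklzg lzbj szsm atozp
Hunk 4: at line 2 remove [wzad] add [efmp,wvo,mbn] -> 12 lines: tbmpw qno efmp wvo mbn sual vfzv eqw gklzg lzbj szsm atozp
Hunk 5: at line 4 remove [sual,vfzv] add [oybem,zng,umoa] -> 13 lines: tbmpw qno efmp wvo mbn oybem zng umoa eqw gklzg lzbj szsm atozp
Hunk 6: at line 7 remove [eqw,gklzg,lzbj] add [vxhic,yzx,swf] -> 13 lines: tbmpw qno efmp wvo mbn oybem zng umoa vxhic yzx swf szsm atozp
Final line 4: wvo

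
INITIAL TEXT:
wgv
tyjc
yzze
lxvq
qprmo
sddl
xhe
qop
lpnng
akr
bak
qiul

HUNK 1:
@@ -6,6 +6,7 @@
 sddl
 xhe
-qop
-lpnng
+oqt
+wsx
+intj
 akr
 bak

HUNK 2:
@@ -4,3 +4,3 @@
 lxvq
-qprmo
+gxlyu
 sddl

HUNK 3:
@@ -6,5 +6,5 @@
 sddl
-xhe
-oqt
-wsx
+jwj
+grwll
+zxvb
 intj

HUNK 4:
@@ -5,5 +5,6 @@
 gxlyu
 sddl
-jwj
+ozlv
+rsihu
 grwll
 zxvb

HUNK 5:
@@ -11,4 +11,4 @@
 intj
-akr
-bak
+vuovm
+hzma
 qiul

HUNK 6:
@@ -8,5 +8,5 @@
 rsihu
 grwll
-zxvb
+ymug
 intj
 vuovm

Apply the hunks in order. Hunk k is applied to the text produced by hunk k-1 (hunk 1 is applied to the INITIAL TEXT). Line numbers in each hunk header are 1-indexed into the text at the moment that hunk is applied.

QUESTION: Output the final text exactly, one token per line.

Answer: wgv
tyjc
yzze
lxvq
gxlyu
sddl
ozlv
rsihu
grwll
ymug
intj
vuovm
hzma
qiul

Derivation:
Hunk 1: at line 6 remove [qop,lpnng] add [oqt,wsx,intj] -> 13 lines: wgv tyjc yzze lxvq qprmo sddl xhe oqt wsx intj akr bak qiul
Hunk 2: at line 4 remove [qprmo] add [gxlyu] -> 13 lines: wgv tyjc yzze lxvq gxlyu sddl xhe oqt wsx intj akr bak qiul
Hunk 3: at line 6 remove [xhe,oqt,wsx] add [jwj,grwll,zxvb] -> 13 lines: wgv tyjc yzze lxvq gxlyu sddl jwj grwll zxvb intj akr bak qiul
Hunk 4: at line 5 remove [jwj] add [ozlv,rsihu] -> 14 lines: wgv tyjc yzze lxvq gxlyu sddl ozlv rsihu grwll zxvb intj akr bak qiul
Hunk 5: at line 11 remove [akr,bak] add [vuovm,hzma] -> 14 lines: wgv tyjc yzze lxvq gxlyu sddl ozlv rsihu grwll zxvb intj vuovm hzma qiul
Hunk 6: at line 8 remove [zxvb] add [ymug] -> 14 lines: wgv tyjc yzze lxvq gxlyu sddl ozlv rsihu grwll ymug intj vuovm hzma qiul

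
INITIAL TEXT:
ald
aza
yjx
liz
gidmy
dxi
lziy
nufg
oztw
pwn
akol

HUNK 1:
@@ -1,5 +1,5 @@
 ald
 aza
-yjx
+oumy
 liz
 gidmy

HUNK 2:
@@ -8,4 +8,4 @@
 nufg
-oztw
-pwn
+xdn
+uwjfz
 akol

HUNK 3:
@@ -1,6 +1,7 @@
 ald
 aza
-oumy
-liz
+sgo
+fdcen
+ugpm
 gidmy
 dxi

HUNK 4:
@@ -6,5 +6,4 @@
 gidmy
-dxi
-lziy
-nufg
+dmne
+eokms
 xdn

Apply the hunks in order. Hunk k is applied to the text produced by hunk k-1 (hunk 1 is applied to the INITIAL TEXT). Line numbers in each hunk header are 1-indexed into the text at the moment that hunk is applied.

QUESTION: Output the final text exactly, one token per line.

Answer: ald
aza
sgo
fdcen
ugpm
gidmy
dmne
eokms
xdn
uwjfz
akol

Derivation:
Hunk 1: at line 1 remove [yjx] add [oumy] -> 11 lines: ald aza oumy liz gidmy dxi lziy nufg oztw pwn akol
Hunk 2: at line 8 remove [oztw,pwn] add [xdn,uwjfz] -> 11 lines: ald aza oumy liz gidmy dxi lziy nufg xdn uwjfz akol
Hunk 3: at line 1 remove [oumy,liz] add [sgo,fdcen,ugpm] -> 12 lines: ald aza sgo fdcen ugpm gidmy dxi lziy nufg xdn uwjfz akol
Hunk 4: at line 6 remove [dxi,lziy,nufg] add [dmne,eokms] -> 11 lines: ald aza sgo fdcen ugpm gidmy dmne eokms xdn uwjfz akol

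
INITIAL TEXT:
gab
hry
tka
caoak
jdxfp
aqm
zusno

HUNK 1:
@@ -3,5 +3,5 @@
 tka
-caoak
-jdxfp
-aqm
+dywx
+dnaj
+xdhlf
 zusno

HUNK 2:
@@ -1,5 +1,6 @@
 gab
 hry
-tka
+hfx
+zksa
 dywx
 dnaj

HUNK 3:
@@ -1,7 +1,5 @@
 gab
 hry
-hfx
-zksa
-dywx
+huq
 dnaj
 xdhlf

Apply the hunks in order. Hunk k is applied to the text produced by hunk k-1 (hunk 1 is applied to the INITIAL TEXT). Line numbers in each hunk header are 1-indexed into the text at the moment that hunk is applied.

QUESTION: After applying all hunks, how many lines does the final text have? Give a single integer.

Hunk 1: at line 3 remove [caoak,jdxfp,aqm] add [dywx,dnaj,xdhlf] -> 7 lines: gab hry tka dywx dnaj xdhlf zusno
Hunk 2: at line 1 remove [tka] add [hfx,zksa] -> 8 lines: gab hry hfx zksa dywx dnaj xdhlf zusno
Hunk 3: at line 1 remove [hfx,zksa,dywx] add [huq] -> 6 lines: gab hry huq dnaj xdhlf zusno
Final line count: 6

Answer: 6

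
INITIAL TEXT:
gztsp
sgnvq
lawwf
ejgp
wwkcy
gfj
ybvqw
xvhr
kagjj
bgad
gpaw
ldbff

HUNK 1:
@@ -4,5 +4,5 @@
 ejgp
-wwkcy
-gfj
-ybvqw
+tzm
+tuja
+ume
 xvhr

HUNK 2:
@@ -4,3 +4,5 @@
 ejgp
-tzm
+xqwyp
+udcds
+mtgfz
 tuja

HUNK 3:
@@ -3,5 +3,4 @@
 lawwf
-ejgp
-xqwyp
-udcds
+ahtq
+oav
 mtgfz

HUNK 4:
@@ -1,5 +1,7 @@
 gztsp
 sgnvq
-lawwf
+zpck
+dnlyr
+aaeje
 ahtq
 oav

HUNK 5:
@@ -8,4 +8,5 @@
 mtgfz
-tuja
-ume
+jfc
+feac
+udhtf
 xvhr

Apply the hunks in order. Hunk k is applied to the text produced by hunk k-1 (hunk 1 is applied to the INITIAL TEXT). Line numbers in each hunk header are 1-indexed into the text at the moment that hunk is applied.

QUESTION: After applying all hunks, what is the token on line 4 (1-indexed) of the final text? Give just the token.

Hunk 1: at line 4 remove [wwkcy,gfj,ybvqw] add [tzm,tuja,ume] -> 12 lines: gztsp sgnvq lawwf ejgp tzm tuja ume xvhr kagjj bgad gpaw ldbff
Hunk 2: at line 4 remove [tzm] add [xqwyp,udcds,mtgfz] -> 14 lines: gztsp sgnvq lawwf ejgp xqwyp udcds mtgfz tuja ume xvhr kagjj bgad gpaw ldbff
Hunk 3: at line 3 remove [ejgp,xqwyp,udcds] add [ahtq,oav] -> 13 lines: gztsp sgnvq lawwf ahtq oav mtgfz tuja ume xvhr kagjj bgad gpaw ldbff
Hunk 4: at line 1 remove [lawwf] add [zpck,dnlyr,aaeje] -> 15 lines: gztsp sgnvq zpck dnlyr aaeje ahtq oav mtgfz tuja ume xvhr kagjj bgad gpaw ldbff
Hunk 5: at line 8 remove [tuja,ume] add [jfc,feac,udhtf] -> 16 lines: gztsp sgnvq zpck dnlyr aaeje ahtq oav mtgfz jfc feac udhtf xvhr kagjj bgad gpaw ldbff
Final line 4: dnlyr

Answer: dnlyr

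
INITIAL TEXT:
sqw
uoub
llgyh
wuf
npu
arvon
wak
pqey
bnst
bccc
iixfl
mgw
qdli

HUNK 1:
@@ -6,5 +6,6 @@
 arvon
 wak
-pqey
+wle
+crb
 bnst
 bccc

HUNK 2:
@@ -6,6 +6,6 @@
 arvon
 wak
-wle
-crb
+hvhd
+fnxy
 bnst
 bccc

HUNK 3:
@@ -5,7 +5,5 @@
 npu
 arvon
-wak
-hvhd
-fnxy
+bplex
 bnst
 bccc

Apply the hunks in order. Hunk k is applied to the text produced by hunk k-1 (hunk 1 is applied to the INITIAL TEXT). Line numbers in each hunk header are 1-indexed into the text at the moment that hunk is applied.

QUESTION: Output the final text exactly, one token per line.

Answer: sqw
uoub
llgyh
wuf
npu
arvon
bplex
bnst
bccc
iixfl
mgw
qdli

Derivation:
Hunk 1: at line 6 remove [pqey] add [wle,crb] -> 14 lines: sqw uoub llgyh wuf npu arvon wak wle crb bnst bccc iixfl mgw qdli
Hunk 2: at line 6 remove [wle,crb] add [hvhd,fnxy] -> 14 lines: sqw uoub llgyh wuf npu arvon wak hvhd fnxy bnst bccc iixfl mgw qdli
Hunk 3: at line 5 remove [wak,hvhd,fnxy] add [bplex] -> 12 lines: sqw uoub llgyh wuf npu arvon bplex bnst bccc iixfl mgw qdli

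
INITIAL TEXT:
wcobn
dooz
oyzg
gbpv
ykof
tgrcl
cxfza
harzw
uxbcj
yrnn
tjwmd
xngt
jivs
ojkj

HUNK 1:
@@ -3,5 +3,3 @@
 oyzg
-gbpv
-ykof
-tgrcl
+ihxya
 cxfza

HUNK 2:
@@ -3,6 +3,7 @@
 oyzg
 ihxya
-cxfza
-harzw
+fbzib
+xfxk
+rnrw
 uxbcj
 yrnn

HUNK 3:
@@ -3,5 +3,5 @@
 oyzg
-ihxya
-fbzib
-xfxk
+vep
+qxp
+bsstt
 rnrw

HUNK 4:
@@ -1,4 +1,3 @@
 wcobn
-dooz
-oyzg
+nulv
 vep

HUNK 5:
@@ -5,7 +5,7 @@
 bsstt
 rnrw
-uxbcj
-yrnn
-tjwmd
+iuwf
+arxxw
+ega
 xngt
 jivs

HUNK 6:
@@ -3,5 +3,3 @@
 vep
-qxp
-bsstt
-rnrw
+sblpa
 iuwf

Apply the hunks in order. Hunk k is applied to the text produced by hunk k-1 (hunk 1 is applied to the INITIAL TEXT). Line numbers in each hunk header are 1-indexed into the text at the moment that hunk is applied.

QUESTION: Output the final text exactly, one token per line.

Answer: wcobn
nulv
vep
sblpa
iuwf
arxxw
ega
xngt
jivs
ojkj

Derivation:
Hunk 1: at line 3 remove [gbpv,ykof,tgrcl] add [ihxya] -> 12 lines: wcobn dooz oyzg ihxya cxfza harzw uxbcj yrnn tjwmd xngt jivs ojkj
Hunk 2: at line 3 remove [cxfza,harzw] add [fbzib,xfxk,rnrw] -> 13 lines: wcobn dooz oyzg ihxya fbzib xfxk rnrw uxbcj yrnn tjwmd xngt jivs ojkj
Hunk 3: at line 3 remove [ihxya,fbzib,xfxk] add [vep,qxp,bsstt] -> 13 lines: wcobn dooz oyzg vep qxp bsstt rnrw uxbcj yrnn tjwmd xngt jivs ojkj
Hunk 4: at line 1 remove [dooz,oyzg] add [nulv] -> 12 lines: wcobn nulv vep qxp bsstt rnrw uxbcj yrnn tjwmd xngt jivs ojkj
Hunk 5: at line 5 remove [uxbcj,yrnn,tjwmd] add [iuwf,arxxw,ega] -> 12 lines: wcobn nulv vep qxp bsstt rnrw iuwf arxxw ega xngt jivs ojkj
Hunk 6: at line 3 remove [qxp,bsstt,rnrw] add [sblpa] -> 10 lines: wcobn nulv vep sblpa iuwf arxxw ega xngt jivs ojkj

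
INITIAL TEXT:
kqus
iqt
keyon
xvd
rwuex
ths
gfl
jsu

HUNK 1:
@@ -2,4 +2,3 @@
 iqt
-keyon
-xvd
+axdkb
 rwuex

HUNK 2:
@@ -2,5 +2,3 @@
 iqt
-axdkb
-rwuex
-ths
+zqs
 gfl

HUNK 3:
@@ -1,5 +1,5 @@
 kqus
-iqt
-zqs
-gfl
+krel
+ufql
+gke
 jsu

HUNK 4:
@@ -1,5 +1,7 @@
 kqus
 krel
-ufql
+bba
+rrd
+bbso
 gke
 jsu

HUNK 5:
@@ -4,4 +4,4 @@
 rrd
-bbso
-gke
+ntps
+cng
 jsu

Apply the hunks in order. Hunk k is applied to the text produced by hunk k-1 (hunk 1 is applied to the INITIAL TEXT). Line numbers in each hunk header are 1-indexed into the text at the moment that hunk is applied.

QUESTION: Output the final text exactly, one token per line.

Answer: kqus
krel
bba
rrd
ntps
cng
jsu

Derivation:
Hunk 1: at line 2 remove [keyon,xvd] add [axdkb] -> 7 lines: kqus iqt axdkb rwuex ths gfl jsu
Hunk 2: at line 2 remove [axdkb,rwuex,ths] add [zqs] -> 5 lines: kqus iqt zqs gfl jsu
Hunk 3: at line 1 remove [iqt,zqs,gfl] add [krel,ufql,gke] -> 5 lines: kqus krel ufql gke jsu
Hunk 4: at line 1 remove [ufql] add [bba,rrd,bbso] -> 7 lines: kqus krel bba rrd bbso gke jsu
Hunk 5: at line 4 remove [bbso,gke] add [ntps,cng] -> 7 lines: kqus krel bba rrd ntps cng jsu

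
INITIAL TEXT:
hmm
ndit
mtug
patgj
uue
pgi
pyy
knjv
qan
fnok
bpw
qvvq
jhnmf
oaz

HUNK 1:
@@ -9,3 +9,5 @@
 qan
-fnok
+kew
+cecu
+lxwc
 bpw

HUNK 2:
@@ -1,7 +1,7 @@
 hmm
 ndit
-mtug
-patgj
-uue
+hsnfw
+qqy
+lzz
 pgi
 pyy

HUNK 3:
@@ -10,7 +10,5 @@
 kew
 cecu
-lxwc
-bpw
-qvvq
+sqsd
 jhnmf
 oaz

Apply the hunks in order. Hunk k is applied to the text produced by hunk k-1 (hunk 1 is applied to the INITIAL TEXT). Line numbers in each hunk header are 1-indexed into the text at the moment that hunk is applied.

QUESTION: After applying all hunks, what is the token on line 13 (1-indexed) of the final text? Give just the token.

Answer: jhnmf

Derivation:
Hunk 1: at line 9 remove [fnok] add [kew,cecu,lxwc] -> 16 lines: hmm ndit mtug patgj uue pgi pyy knjv qan kew cecu lxwc bpw qvvq jhnmf oaz
Hunk 2: at line 1 remove [mtug,patgj,uue] add [hsnfw,qqy,lzz] -> 16 lines: hmm ndit hsnfw qqy lzz pgi pyy knjv qan kew cecu lxwc bpw qvvq jhnmf oaz
Hunk 3: at line 10 remove [lxwc,bpw,qvvq] add [sqsd] -> 14 lines: hmm ndit hsnfw qqy lzz pgi pyy knjv qan kew cecu sqsd jhnmf oaz
Final line 13: jhnmf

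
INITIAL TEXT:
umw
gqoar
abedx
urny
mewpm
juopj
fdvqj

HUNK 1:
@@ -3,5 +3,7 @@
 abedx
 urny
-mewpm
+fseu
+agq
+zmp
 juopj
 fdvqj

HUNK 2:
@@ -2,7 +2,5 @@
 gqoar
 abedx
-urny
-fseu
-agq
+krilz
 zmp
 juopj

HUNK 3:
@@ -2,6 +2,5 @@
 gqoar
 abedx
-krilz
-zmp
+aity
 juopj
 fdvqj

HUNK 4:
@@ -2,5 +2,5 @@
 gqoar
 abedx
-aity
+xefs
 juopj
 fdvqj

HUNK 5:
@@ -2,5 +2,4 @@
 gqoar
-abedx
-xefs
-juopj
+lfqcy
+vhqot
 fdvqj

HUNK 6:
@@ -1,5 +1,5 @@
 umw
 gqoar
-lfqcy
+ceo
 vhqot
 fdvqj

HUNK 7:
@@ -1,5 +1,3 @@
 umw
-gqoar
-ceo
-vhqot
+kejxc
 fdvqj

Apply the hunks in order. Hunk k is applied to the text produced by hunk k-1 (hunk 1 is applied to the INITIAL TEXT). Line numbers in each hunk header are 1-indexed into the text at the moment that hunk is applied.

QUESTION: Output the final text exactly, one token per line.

Answer: umw
kejxc
fdvqj

Derivation:
Hunk 1: at line 3 remove [mewpm] add [fseu,agq,zmp] -> 9 lines: umw gqoar abedx urny fseu agq zmp juopj fdvqj
Hunk 2: at line 2 remove [urny,fseu,agq] add [krilz] -> 7 lines: umw gqoar abedx krilz zmp juopj fdvqj
Hunk 3: at line 2 remove [krilz,zmp] add [aity] -> 6 lines: umw gqoar abedx aity juopj fdvqj
Hunk 4: at line 2 remove [aity] add [xefs] -> 6 lines: umw gqoar abedx xefs juopj fdvqj
Hunk 5: at line 2 remove [abedx,xefs,juopj] add [lfqcy,vhqot] -> 5 lines: umw gqoar lfqcy vhqot fdvqj
Hunk 6: at line 1 remove [lfqcy] add [ceo] -> 5 lines: umw gqoar ceo vhqot fdvqj
Hunk 7: at line 1 remove [gqoar,ceo,vhqot] add [kejxc] -> 3 lines: umw kejxc fdvqj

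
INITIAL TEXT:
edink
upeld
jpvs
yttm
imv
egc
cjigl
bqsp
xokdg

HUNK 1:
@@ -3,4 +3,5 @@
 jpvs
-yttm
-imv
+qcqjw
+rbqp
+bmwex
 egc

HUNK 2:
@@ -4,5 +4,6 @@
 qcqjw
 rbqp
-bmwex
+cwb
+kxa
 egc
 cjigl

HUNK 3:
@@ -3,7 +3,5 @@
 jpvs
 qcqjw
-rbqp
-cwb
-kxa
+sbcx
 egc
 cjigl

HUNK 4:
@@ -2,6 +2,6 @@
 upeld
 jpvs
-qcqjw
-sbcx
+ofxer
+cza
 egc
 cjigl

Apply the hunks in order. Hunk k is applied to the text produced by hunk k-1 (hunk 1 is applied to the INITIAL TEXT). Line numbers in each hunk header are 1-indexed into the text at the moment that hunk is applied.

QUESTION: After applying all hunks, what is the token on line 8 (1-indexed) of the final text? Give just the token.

Answer: bqsp

Derivation:
Hunk 1: at line 3 remove [yttm,imv] add [qcqjw,rbqp,bmwex] -> 10 lines: edink upeld jpvs qcqjw rbqp bmwex egc cjigl bqsp xokdg
Hunk 2: at line 4 remove [bmwex] add [cwb,kxa] -> 11 lines: edink upeld jpvs qcqjw rbqp cwb kxa egc cjigl bqsp xokdg
Hunk 3: at line 3 remove [rbqp,cwb,kxa] add [sbcx] -> 9 lines: edink upeld jpvs qcqjw sbcx egc cjigl bqsp xokdg
Hunk 4: at line 2 remove [qcqjw,sbcx] add [ofxer,cza] -> 9 lines: edink upeld jpvs ofxer cza egc cjigl bqsp xokdg
Final line 8: bqsp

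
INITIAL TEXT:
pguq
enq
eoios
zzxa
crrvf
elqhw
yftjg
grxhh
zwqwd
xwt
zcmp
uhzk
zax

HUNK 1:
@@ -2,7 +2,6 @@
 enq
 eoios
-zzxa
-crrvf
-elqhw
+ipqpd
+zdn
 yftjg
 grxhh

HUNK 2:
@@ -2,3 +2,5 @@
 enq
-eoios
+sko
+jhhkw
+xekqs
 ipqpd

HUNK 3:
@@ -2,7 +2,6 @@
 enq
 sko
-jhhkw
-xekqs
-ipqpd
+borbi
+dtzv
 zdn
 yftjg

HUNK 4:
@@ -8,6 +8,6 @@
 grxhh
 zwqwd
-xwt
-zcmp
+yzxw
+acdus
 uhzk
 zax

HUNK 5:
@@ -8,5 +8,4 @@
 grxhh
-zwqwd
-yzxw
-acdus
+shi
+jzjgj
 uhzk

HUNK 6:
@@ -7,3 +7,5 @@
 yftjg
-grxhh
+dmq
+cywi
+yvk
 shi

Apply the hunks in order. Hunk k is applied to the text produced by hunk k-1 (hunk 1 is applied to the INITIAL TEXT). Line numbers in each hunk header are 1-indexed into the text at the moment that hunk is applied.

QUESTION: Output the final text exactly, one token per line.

Answer: pguq
enq
sko
borbi
dtzv
zdn
yftjg
dmq
cywi
yvk
shi
jzjgj
uhzk
zax

Derivation:
Hunk 1: at line 2 remove [zzxa,crrvf,elqhw] add [ipqpd,zdn] -> 12 lines: pguq enq eoios ipqpd zdn yftjg grxhh zwqwd xwt zcmp uhzk zax
Hunk 2: at line 2 remove [eoios] add [sko,jhhkw,xekqs] -> 14 lines: pguq enq sko jhhkw xekqs ipqpd zdn yftjg grxhh zwqwd xwt zcmp uhzk zax
Hunk 3: at line 2 remove [jhhkw,xekqs,ipqpd] add [borbi,dtzv] -> 13 lines: pguq enq sko borbi dtzv zdn yftjg grxhh zwqwd xwt zcmp uhzk zax
Hunk 4: at line 8 remove [xwt,zcmp] add [yzxw,acdus] -> 13 lines: pguq enq sko borbi dtzv zdn yftjg grxhh zwqwd yzxw acdus uhzk zax
Hunk 5: at line 8 remove [zwqwd,yzxw,acdus] add [shi,jzjgj] -> 12 lines: pguq enq sko borbi dtzv zdn yftjg grxhh shi jzjgj uhzk zax
Hunk 6: at line 7 remove [grxhh] add [dmq,cywi,yvk] -> 14 lines: pguq enq sko borbi dtzv zdn yftjg dmq cywi yvk shi jzjgj uhzk zax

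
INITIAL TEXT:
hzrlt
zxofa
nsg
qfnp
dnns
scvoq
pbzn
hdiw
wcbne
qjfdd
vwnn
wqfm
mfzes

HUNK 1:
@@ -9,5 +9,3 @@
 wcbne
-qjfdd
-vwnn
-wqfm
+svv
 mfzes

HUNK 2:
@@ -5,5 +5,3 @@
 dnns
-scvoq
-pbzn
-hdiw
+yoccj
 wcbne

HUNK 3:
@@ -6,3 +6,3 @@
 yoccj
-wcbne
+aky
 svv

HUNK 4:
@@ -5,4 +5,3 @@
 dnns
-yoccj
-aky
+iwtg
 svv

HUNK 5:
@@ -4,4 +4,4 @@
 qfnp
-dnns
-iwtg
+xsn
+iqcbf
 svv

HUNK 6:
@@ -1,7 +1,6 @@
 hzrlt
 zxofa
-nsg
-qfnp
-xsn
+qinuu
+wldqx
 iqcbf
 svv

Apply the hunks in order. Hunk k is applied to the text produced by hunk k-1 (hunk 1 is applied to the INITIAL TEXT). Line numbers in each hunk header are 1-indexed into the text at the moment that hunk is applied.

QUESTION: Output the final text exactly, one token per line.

Answer: hzrlt
zxofa
qinuu
wldqx
iqcbf
svv
mfzes

Derivation:
Hunk 1: at line 9 remove [qjfdd,vwnn,wqfm] add [svv] -> 11 lines: hzrlt zxofa nsg qfnp dnns scvoq pbzn hdiw wcbne svv mfzes
Hunk 2: at line 5 remove [scvoq,pbzn,hdiw] add [yoccj] -> 9 lines: hzrlt zxofa nsg qfnp dnns yoccj wcbne svv mfzes
Hunk 3: at line 6 remove [wcbne] add [aky] -> 9 lines: hzrlt zxofa nsg qfnp dnns yoccj aky svv mfzes
Hunk 4: at line 5 remove [yoccj,aky] add [iwtg] -> 8 lines: hzrlt zxofa nsg qfnp dnns iwtg svv mfzes
Hunk 5: at line 4 remove [dnns,iwtg] add [xsn,iqcbf] -> 8 lines: hzrlt zxofa nsg qfnp xsn iqcbf svv mfzes
Hunk 6: at line 1 remove [nsg,qfnp,xsn] add [qinuu,wldqx] -> 7 lines: hzrlt zxofa qinuu wldqx iqcbf svv mfzes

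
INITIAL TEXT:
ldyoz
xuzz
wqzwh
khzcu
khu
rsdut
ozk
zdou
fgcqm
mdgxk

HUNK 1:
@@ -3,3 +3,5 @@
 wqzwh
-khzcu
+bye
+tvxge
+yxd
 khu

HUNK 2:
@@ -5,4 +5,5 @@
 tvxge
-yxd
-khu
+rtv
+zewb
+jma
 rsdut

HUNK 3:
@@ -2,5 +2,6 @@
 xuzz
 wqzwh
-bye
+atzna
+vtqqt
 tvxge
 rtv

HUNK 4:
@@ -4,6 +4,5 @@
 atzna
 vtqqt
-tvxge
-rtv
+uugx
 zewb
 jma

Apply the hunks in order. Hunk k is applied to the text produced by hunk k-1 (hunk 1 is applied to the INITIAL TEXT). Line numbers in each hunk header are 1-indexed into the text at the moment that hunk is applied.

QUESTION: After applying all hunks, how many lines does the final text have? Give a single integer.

Hunk 1: at line 3 remove [khzcu] add [bye,tvxge,yxd] -> 12 lines: ldyoz xuzz wqzwh bye tvxge yxd khu rsdut ozk zdou fgcqm mdgxk
Hunk 2: at line 5 remove [yxd,khu] add [rtv,zewb,jma] -> 13 lines: ldyoz xuzz wqzwh bye tvxge rtv zewb jma rsdut ozk zdou fgcqm mdgxk
Hunk 3: at line 2 remove [bye] add [atzna,vtqqt] -> 14 lines: ldyoz xuzz wqzwh atzna vtqqt tvxge rtv zewb jma rsdut ozk zdou fgcqm mdgxk
Hunk 4: at line 4 remove [tvxge,rtv] add [uugx] -> 13 lines: ldyoz xuzz wqzwh atzna vtqqt uugx zewb jma rsdut ozk zdou fgcqm mdgxk
Final line count: 13

Answer: 13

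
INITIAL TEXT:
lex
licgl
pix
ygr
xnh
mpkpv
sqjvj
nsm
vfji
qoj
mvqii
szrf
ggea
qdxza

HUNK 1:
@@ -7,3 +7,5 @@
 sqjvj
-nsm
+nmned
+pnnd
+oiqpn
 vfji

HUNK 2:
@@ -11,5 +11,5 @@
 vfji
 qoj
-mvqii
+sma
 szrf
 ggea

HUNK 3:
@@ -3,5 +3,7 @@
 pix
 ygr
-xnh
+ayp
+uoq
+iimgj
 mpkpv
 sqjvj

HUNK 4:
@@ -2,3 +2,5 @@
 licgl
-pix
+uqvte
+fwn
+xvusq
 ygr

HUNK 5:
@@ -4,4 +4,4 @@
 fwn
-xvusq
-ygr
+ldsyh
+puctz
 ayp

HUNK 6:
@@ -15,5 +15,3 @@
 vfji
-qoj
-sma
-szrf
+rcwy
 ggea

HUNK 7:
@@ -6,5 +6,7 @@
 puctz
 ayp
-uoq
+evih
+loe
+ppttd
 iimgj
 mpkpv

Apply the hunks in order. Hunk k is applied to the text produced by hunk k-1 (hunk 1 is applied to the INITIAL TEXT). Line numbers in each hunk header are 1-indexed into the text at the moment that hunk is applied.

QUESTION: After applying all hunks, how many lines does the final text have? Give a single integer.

Answer: 20

Derivation:
Hunk 1: at line 7 remove [nsm] add [nmned,pnnd,oiqpn] -> 16 lines: lex licgl pix ygr xnh mpkpv sqjvj nmned pnnd oiqpn vfji qoj mvqii szrf ggea qdxza
Hunk 2: at line 11 remove [mvqii] add [sma] -> 16 lines: lex licgl pix ygr xnh mpkpv sqjvj nmned pnnd oiqpn vfji qoj sma szrf ggea qdxza
Hunk 3: at line 3 remove [xnh] add [ayp,uoq,iimgj] -> 18 lines: lex licgl pix ygr ayp uoq iimgj mpkpv sqjvj nmned pnnd oiqpn vfji qoj sma szrf ggea qdxza
Hunk 4: at line 2 remove [pix] add [uqvte,fwn,xvusq] -> 20 lines: lex licgl uqvte fwn xvusq ygr ayp uoq iimgj mpkpv sqjvj nmned pnnd oiqpn vfji qoj sma szrf ggea qdxza
Hunk 5: at line 4 remove [xvusq,ygr] add [ldsyh,puctz] -> 20 lines: lex licgl uqvte fwn ldsyh puctz ayp uoq iimgj mpkpv sqjvj nmned pnnd oiqpn vfji qoj sma szrf ggea qdxza
Hunk 6: at line 15 remove [qoj,sma,szrf] add [rcwy] -> 18 lines: lex licgl uqvte fwn ldsyh puctz ayp uoq iimgj mpkpv sqjvj nmned pnnd oiqpn vfji rcwy ggea qdxza
Hunk 7: at line 6 remove [uoq] add [evih,loe,ppttd] -> 20 lines: lex licgl uqvte fwn ldsyh puctz ayp evih loe ppttd iimgj mpkpv sqjvj nmned pnnd oiqpn vfji rcwy ggea qdxza
Final line count: 20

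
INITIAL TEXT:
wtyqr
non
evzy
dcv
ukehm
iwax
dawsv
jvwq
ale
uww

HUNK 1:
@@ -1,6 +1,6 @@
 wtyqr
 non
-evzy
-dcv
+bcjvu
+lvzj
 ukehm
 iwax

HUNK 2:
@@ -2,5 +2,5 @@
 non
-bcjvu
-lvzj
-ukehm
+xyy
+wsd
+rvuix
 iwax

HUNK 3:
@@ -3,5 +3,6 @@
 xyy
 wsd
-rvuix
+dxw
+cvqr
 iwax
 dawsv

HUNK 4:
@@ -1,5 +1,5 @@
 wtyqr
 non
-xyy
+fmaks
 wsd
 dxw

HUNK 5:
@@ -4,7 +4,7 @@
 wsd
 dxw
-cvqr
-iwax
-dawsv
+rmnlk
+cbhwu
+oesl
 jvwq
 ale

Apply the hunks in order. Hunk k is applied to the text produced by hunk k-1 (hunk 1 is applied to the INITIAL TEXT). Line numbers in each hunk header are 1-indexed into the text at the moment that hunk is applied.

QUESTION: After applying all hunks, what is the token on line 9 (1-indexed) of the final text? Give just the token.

Answer: jvwq

Derivation:
Hunk 1: at line 1 remove [evzy,dcv] add [bcjvu,lvzj] -> 10 lines: wtyqr non bcjvu lvzj ukehm iwax dawsv jvwq ale uww
Hunk 2: at line 2 remove [bcjvu,lvzj,ukehm] add [xyy,wsd,rvuix] -> 10 lines: wtyqr non xyy wsd rvuix iwax dawsv jvwq ale uww
Hunk 3: at line 3 remove [rvuix] add [dxw,cvqr] -> 11 lines: wtyqr non xyy wsd dxw cvqr iwax dawsv jvwq ale uww
Hunk 4: at line 1 remove [xyy] add [fmaks] -> 11 lines: wtyqr non fmaks wsd dxw cvqr iwax dawsv jvwq ale uww
Hunk 5: at line 4 remove [cvqr,iwax,dawsv] add [rmnlk,cbhwu,oesl] -> 11 lines: wtyqr non fmaks wsd dxw rmnlk cbhwu oesl jvwq ale uww
Final line 9: jvwq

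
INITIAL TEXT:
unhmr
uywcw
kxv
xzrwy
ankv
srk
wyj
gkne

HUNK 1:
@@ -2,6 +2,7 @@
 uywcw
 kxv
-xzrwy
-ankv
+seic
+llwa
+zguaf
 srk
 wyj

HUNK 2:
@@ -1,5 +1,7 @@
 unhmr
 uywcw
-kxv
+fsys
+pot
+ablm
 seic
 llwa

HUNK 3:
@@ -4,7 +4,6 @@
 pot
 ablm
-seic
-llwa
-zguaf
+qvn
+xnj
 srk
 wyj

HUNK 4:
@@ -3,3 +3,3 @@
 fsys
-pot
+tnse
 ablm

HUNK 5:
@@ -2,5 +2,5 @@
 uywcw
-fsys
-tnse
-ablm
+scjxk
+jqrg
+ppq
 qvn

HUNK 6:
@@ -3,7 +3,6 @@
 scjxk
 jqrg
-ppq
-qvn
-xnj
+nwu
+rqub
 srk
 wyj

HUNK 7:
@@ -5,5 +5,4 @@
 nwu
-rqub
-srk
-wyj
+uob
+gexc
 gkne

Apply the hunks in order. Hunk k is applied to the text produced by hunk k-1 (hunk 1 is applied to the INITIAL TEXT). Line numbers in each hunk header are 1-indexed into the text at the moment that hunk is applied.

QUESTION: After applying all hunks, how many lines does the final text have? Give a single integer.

Hunk 1: at line 2 remove [xzrwy,ankv] add [seic,llwa,zguaf] -> 9 lines: unhmr uywcw kxv seic llwa zguaf srk wyj gkne
Hunk 2: at line 1 remove [kxv] add [fsys,pot,ablm] -> 11 lines: unhmr uywcw fsys pot ablm seic llwa zguaf srk wyj gkne
Hunk 3: at line 4 remove [seic,llwa,zguaf] add [qvn,xnj] -> 10 lines: unhmr uywcw fsys pot ablm qvn xnj srk wyj gkne
Hunk 4: at line 3 remove [pot] add [tnse] -> 10 lines: unhmr uywcw fsys tnse ablm qvn xnj srk wyj gkne
Hunk 5: at line 2 remove [fsys,tnse,ablm] add [scjxk,jqrg,ppq] -> 10 lines: unhmr uywcw scjxk jqrg ppq qvn xnj srk wyj gkne
Hunk 6: at line 3 remove [ppq,qvn,xnj] add [nwu,rqub] -> 9 lines: unhmr uywcw scjxk jqrg nwu rqub srk wyj gkne
Hunk 7: at line 5 remove [rqub,srk,wyj] add [uob,gexc] -> 8 lines: unhmr uywcw scjxk jqrg nwu uob gexc gkne
Final line count: 8

Answer: 8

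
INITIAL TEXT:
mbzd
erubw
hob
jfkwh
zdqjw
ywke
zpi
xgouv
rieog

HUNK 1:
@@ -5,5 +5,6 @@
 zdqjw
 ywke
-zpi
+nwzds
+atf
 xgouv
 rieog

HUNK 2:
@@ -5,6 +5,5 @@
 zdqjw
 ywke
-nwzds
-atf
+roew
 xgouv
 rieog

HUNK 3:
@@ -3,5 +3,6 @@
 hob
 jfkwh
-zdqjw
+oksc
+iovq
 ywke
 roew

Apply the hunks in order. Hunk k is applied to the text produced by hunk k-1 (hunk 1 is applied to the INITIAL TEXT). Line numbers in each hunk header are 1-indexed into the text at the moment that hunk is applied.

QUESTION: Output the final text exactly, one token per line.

Answer: mbzd
erubw
hob
jfkwh
oksc
iovq
ywke
roew
xgouv
rieog

Derivation:
Hunk 1: at line 5 remove [zpi] add [nwzds,atf] -> 10 lines: mbzd erubw hob jfkwh zdqjw ywke nwzds atf xgouv rieog
Hunk 2: at line 5 remove [nwzds,atf] add [roew] -> 9 lines: mbzd erubw hob jfkwh zdqjw ywke roew xgouv rieog
Hunk 3: at line 3 remove [zdqjw] add [oksc,iovq] -> 10 lines: mbzd erubw hob jfkwh oksc iovq ywke roew xgouv rieog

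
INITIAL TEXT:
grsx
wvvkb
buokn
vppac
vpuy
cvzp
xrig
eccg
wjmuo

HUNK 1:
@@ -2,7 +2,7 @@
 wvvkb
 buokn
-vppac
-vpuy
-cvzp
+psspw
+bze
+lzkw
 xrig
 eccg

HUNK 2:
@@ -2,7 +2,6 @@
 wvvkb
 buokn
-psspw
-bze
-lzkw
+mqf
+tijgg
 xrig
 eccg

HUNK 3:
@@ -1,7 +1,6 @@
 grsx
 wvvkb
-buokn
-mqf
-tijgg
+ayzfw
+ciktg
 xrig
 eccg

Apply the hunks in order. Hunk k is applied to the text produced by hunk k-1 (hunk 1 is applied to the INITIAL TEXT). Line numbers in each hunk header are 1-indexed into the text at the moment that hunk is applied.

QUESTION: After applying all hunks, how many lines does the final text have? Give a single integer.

Answer: 7

Derivation:
Hunk 1: at line 2 remove [vppac,vpuy,cvzp] add [psspw,bze,lzkw] -> 9 lines: grsx wvvkb buokn psspw bze lzkw xrig eccg wjmuo
Hunk 2: at line 2 remove [psspw,bze,lzkw] add [mqf,tijgg] -> 8 lines: grsx wvvkb buokn mqf tijgg xrig eccg wjmuo
Hunk 3: at line 1 remove [buokn,mqf,tijgg] add [ayzfw,ciktg] -> 7 lines: grsx wvvkb ayzfw ciktg xrig eccg wjmuo
Final line count: 7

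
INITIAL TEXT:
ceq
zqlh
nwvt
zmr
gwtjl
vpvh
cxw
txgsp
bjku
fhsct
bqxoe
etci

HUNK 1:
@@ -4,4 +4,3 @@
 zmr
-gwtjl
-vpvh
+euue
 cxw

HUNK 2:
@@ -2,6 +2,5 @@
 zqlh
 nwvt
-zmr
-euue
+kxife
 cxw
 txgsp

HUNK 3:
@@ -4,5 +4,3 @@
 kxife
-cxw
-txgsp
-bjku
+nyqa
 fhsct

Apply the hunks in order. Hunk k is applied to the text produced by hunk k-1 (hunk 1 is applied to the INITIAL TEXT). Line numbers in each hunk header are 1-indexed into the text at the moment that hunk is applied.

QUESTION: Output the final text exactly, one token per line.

Hunk 1: at line 4 remove [gwtjl,vpvh] add [euue] -> 11 lines: ceq zqlh nwvt zmr euue cxw txgsp bjku fhsct bqxoe etci
Hunk 2: at line 2 remove [zmr,euue] add [kxife] -> 10 lines: ceq zqlh nwvt kxife cxw txgsp bjku fhsct bqxoe etci
Hunk 3: at line 4 remove [cxw,txgsp,bjku] add [nyqa] -> 8 lines: ceq zqlh nwvt kxife nyqa fhsct bqxoe etci

Answer: ceq
zqlh
nwvt
kxife
nyqa
fhsct
bqxoe
etci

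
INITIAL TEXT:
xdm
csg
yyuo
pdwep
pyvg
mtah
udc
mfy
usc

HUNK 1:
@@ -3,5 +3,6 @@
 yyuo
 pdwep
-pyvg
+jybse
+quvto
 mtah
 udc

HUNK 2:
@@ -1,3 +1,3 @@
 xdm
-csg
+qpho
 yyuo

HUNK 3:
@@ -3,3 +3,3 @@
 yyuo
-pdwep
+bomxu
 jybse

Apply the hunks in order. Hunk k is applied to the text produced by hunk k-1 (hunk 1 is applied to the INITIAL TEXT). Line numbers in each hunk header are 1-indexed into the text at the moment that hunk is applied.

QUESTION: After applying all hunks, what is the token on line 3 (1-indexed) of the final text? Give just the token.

Answer: yyuo

Derivation:
Hunk 1: at line 3 remove [pyvg] add [jybse,quvto] -> 10 lines: xdm csg yyuo pdwep jybse quvto mtah udc mfy usc
Hunk 2: at line 1 remove [csg] add [qpho] -> 10 lines: xdm qpho yyuo pdwep jybse quvto mtah udc mfy usc
Hunk 3: at line 3 remove [pdwep] add [bomxu] -> 10 lines: xdm qpho yyuo bomxu jybse quvto mtah udc mfy usc
Final line 3: yyuo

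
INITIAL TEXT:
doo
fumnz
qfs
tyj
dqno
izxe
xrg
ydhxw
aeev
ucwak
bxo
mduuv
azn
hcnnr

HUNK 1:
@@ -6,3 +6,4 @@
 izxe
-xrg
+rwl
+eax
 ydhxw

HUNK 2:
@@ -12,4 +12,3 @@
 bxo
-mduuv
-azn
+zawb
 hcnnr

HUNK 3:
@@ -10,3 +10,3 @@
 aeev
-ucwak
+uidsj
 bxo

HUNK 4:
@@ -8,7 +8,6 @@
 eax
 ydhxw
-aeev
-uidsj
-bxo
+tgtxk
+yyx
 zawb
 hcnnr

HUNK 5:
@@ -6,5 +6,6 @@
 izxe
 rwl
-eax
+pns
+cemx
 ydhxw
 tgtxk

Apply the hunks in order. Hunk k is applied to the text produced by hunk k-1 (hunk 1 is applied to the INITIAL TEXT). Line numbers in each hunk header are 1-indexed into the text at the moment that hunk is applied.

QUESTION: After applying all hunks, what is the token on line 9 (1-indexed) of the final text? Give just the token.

Hunk 1: at line 6 remove [xrg] add [rwl,eax] -> 15 lines: doo fumnz qfs tyj dqno izxe rwl eax ydhxw aeev ucwak bxo mduuv azn hcnnr
Hunk 2: at line 12 remove [mduuv,azn] add [zawb] -> 14 lines: doo fumnz qfs tyj dqno izxe rwl eax ydhxw aeev ucwak bxo zawb hcnnr
Hunk 3: at line 10 remove [ucwak] add [uidsj] -> 14 lines: doo fumnz qfs tyj dqno izxe rwl eax ydhxw aeev uidsj bxo zawb hcnnr
Hunk 4: at line 8 remove [aeev,uidsj,bxo] add [tgtxk,yyx] -> 13 lines: doo fumnz qfs tyj dqno izxe rwl eax ydhxw tgtxk yyx zawb hcnnr
Hunk 5: at line 6 remove [eax] add [pns,cemx] -> 14 lines: doo fumnz qfs tyj dqno izxe rwl pns cemx ydhxw tgtxk yyx zawb hcnnr
Final line 9: cemx

Answer: cemx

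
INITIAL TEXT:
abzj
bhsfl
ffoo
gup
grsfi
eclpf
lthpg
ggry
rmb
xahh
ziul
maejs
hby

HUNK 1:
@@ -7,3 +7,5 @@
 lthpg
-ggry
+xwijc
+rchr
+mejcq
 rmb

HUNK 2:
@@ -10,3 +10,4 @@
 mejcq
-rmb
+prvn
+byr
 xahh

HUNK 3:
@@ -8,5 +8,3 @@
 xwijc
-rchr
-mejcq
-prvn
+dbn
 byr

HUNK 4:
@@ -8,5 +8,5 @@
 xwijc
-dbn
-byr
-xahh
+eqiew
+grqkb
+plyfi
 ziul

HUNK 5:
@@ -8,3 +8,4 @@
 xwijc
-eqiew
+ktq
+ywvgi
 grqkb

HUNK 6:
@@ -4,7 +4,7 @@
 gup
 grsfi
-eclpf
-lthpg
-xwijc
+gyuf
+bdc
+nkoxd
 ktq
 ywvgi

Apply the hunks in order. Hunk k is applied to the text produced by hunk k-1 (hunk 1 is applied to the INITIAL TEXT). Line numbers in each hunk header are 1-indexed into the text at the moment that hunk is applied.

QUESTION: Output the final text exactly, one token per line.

Hunk 1: at line 7 remove [ggry] add [xwijc,rchr,mejcq] -> 15 lines: abzj bhsfl ffoo gup grsfi eclpf lthpg xwijc rchr mejcq rmb xahh ziul maejs hby
Hunk 2: at line 10 remove [rmb] add [prvn,byr] -> 16 lines: abzj bhsfl ffoo gup grsfi eclpf lthpg xwijc rchr mejcq prvn byr xahh ziul maejs hby
Hunk 3: at line 8 remove [rchr,mejcq,prvn] add [dbn] -> 14 lines: abzj bhsfl ffoo gup grsfi eclpf lthpg xwijc dbn byr xahh ziul maejs hby
Hunk 4: at line 8 remove [dbn,byr,xahh] add [eqiew,grqkb,plyfi] -> 14 lines: abzj bhsfl ffoo gup grsfi eclpf lthpg xwijc eqiew grqkb plyfi ziul maejs hby
Hunk 5: at line 8 remove [eqiew] add [ktq,ywvgi] -> 15 lines: abzj bhsfl ffoo gup grsfi eclpf lthpg xwijc ktq ywvgi grqkb plyfi ziul maejs hby
Hunk 6: at line 4 remove [eclpf,lthpg,xwijc] add [gyuf,bdc,nkoxd] -> 15 lines: abzj bhsfl ffoo gup grsfi gyuf bdc nkoxd ktq ywvgi grqkb plyfi ziul maejs hby

Answer: abzj
bhsfl
ffoo
gup
grsfi
gyuf
bdc
nkoxd
ktq
ywvgi
grqkb
plyfi
ziul
maejs
hby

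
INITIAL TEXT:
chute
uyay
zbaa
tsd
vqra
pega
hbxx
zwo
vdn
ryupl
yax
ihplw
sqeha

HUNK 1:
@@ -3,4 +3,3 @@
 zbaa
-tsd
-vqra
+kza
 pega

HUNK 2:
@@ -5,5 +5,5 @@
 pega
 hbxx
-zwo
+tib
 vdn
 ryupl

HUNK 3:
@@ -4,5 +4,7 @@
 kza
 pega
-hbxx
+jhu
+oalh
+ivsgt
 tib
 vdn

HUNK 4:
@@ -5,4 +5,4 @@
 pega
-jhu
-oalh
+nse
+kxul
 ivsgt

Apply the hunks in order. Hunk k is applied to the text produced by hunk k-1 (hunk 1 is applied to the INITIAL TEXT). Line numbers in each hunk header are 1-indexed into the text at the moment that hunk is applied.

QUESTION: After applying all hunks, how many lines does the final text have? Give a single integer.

Hunk 1: at line 3 remove [tsd,vqra] add [kza] -> 12 lines: chute uyay zbaa kza pega hbxx zwo vdn ryupl yax ihplw sqeha
Hunk 2: at line 5 remove [zwo] add [tib] -> 12 lines: chute uyay zbaa kza pega hbxx tib vdn ryupl yax ihplw sqeha
Hunk 3: at line 4 remove [hbxx] add [jhu,oalh,ivsgt] -> 14 lines: chute uyay zbaa kza pega jhu oalh ivsgt tib vdn ryupl yax ihplw sqeha
Hunk 4: at line 5 remove [jhu,oalh] add [nse,kxul] -> 14 lines: chute uyay zbaa kza pega nse kxul ivsgt tib vdn ryupl yax ihplw sqeha
Final line count: 14

Answer: 14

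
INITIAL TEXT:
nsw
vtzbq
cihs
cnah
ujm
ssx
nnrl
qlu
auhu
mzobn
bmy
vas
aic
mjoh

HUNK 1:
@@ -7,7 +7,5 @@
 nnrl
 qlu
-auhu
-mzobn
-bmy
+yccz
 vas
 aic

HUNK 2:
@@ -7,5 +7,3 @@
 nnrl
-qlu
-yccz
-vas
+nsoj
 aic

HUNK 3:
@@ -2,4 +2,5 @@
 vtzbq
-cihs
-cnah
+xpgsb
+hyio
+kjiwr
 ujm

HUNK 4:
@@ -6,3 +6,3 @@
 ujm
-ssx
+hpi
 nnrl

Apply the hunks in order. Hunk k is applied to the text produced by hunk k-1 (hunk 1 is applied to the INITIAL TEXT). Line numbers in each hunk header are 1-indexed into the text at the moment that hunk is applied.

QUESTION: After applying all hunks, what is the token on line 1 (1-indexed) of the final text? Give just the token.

Hunk 1: at line 7 remove [auhu,mzobn,bmy] add [yccz] -> 12 lines: nsw vtzbq cihs cnah ujm ssx nnrl qlu yccz vas aic mjoh
Hunk 2: at line 7 remove [qlu,yccz,vas] add [nsoj] -> 10 lines: nsw vtzbq cihs cnah ujm ssx nnrl nsoj aic mjoh
Hunk 3: at line 2 remove [cihs,cnah] add [xpgsb,hyio,kjiwr] -> 11 lines: nsw vtzbq xpgsb hyio kjiwr ujm ssx nnrl nsoj aic mjoh
Hunk 4: at line 6 remove [ssx] add [hpi] -> 11 lines: nsw vtzbq xpgsb hyio kjiwr ujm hpi nnrl nsoj aic mjoh
Final line 1: nsw

Answer: nsw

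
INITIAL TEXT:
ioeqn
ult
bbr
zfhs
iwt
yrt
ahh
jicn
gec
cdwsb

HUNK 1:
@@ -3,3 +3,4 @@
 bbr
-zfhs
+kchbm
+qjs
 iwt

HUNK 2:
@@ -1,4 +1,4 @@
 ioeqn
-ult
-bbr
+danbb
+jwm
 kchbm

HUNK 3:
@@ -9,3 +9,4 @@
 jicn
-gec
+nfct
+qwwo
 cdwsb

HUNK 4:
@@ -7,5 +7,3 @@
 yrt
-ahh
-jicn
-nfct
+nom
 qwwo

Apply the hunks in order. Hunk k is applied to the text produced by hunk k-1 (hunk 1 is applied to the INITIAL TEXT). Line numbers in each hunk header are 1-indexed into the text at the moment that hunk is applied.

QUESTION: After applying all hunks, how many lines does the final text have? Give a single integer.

Hunk 1: at line 3 remove [zfhs] add [kchbm,qjs] -> 11 lines: ioeqn ult bbr kchbm qjs iwt yrt ahh jicn gec cdwsb
Hunk 2: at line 1 remove [ult,bbr] add [danbb,jwm] -> 11 lines: ioeqn danbb jwm kchbm qjs iwt yrt ahh jicn gec cdwsb
Hunk 3: at line 9 remove [gec] add [nfct,qwwo] -> 12 lines: ioeqn danbb jwm kchbm qjs iwt yrt ahh jicn nfct qwwo cdwsb
Hunk 4: at line 7 remove [ahh,jicn,nfct] add [nom] -> 10 lines: ioeqn danbb jwm kchbm qjs iwt yrt nom qwwo cdwsb
Final line count: 10

Answer: 10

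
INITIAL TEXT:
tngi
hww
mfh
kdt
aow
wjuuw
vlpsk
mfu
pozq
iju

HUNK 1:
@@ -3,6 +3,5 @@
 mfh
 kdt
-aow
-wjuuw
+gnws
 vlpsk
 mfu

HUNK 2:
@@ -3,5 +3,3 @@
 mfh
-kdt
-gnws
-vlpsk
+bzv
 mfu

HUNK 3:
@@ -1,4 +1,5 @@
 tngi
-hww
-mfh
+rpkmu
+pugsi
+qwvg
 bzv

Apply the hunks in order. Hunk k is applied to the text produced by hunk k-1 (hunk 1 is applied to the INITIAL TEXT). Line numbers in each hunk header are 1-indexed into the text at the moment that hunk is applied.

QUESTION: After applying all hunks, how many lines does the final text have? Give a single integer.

Hunk 1: at line 3 remove [aow,wjuuw] add [gnws] -> 9 lines: tngi hww mfh kdt gnws vlpsk mfu pozq iju
Hunk 2: at line 3 remove [kdt,gnws,vlpsk] add [bzv] -> 7 lines: tngi hww mfh bzv mfu pozq iju
Hunk 3: at line 1 remove [hww,mfh] add [rpkmu,pugsi,qwvg] -> 8 lines: tngi rpkmu pugsi qwvg bzv mfu pozq iju
Final line count: 8

Answer: 8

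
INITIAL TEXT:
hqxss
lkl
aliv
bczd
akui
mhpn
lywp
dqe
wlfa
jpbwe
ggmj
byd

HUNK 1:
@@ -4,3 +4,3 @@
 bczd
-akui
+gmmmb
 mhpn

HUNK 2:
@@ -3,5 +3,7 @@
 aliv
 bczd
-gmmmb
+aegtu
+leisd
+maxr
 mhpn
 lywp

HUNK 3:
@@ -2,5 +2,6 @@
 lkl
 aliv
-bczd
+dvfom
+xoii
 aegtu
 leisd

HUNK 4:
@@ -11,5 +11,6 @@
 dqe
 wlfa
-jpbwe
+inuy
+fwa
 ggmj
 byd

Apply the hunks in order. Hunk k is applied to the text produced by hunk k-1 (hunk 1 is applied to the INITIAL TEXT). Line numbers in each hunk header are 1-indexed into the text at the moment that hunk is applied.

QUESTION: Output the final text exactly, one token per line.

Answer: hqxss
lkl
aliv
dvfom
xoii
aegtu
leisd
maxr
mhpn
lywp
dqe
wlfa
inuy
fwa
ggmj
byd

Derivation:
Hunk 1: at line 4 remove [akui] add [gmmmb] -> 12 lines: hqxss lkl aliv bczd gmmmb mhpn lywp dqe wlfa jpbwe ggmj byd
Hunk 2: at line 3 remove [gmmmb] add [aegtu,leisd,maxr] -> 14 lines: hqxss lkl aliv bczd aegtu leisd maxr mhpn lywp dqe wlfa jpbwe ggmj byd
Hunk 3: at line 2 remove [bczd] add [dvfom,xoii] -> 15 lines: hqxss lkl aliv dvfom xoii aegtu leisd maxr mhpn lywp dqe wlfa jpbwe ggmj byd
Hunk 4: at line 11 remove [jpbwe] add [inuy,fwa] -> 16 lines: hqxss lkl aliv dvfom xoii aegtu leisd maxr mhpn lywp dqe wlfa inuy fwa ggmj byd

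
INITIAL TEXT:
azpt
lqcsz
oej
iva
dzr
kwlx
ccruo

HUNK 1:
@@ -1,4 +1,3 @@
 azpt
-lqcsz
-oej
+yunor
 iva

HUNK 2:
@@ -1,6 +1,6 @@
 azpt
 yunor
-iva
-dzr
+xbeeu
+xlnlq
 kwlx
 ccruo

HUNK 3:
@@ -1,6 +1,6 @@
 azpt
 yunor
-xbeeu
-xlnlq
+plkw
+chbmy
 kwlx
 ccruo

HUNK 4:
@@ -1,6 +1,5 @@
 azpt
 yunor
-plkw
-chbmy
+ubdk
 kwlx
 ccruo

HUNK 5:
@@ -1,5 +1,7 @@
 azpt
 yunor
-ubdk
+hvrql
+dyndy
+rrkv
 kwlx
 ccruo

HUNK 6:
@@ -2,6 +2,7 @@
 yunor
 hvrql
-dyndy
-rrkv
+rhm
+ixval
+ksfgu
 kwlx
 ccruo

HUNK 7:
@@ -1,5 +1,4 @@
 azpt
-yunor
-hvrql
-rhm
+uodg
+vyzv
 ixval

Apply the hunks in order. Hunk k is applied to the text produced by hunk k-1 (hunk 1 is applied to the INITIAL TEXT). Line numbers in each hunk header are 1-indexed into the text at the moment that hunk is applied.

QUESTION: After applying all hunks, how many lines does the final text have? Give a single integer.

Hunk 1: at line 1 remove [lqcsz,oej] add [yunor] -> 6 lines: azpt yunor iva dzr kwlx ccruo
Hunk 2: at line 1 remove [iva,dzr] add [xbeeu,xlnlq] -> 6 lines: azpt yunor xbeeu xlnlq kwlx ccruo
Hunk 3: at line 1 remove [xbeeu,xlnlq] add [plkw,chbmy] -> 6 lines: azpt yunor plkw chbmy kwlx ccruo
Hunk 4: at line 1 remove [plkw,chbmy] add [ubdk] -> 5 lines: azpt yunor ubdk kwlx ccruo
Hunk 5: at line 1 remove [ubdk] add [hvrql,dyndy,rrkv] -> 7 lines: azpt yunor hvrql dyndy rrkv kwlx ccruo
Hunk 6: at line 2 remove [dyndy,rrkv] add [rhm,ixval,ksfgu] -> 8 lines: azpt yunor hvrql rhm ixval ksfgu kwlx ccruo
Hunk 7: at line 1 remove [yunor,hvrql,rhm] add [uodg,vyzv] -> 7 lines: azpt uodg vyzv ixval ksfgu kwlx ccruo
Final line count: 7

Answer: 7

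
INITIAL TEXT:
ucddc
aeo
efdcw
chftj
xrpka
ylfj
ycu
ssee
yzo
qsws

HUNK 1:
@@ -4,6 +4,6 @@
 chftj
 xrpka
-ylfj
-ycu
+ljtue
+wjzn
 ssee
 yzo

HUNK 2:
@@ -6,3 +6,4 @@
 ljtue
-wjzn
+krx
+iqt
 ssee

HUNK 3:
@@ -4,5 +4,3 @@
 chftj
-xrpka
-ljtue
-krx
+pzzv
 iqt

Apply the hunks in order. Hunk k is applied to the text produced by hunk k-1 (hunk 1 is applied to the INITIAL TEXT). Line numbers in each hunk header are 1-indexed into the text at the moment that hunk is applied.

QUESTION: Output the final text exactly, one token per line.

Hunk 1: at line 4 remove [ylfj,ycu] add [ljtue,wjzn] -> 10 lines: ucddc aeo efdcw chftj xrpka ljtue wjzn ssee yzo qsws
Hunk 2: at line 6 remove [wjzn] add [krx,iqt] -> 11 lines: ucddc aeo efdcw chftj xrpka ljtue krx iqt ssee yzo qsws
Hunk 3: at line 4 remove [xrpka,ljtue,krx] add [pzzv] -> 9 lines: ucddc aeo efdcw chftj pzzv iqt ssee yzo qsws

Answer: ucddc
aeo
efdcw
chftj
pzzv
iqt
ssee
yzo
qsws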